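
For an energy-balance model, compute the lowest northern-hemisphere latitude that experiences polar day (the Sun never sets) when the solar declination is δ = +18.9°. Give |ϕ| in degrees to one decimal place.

Polar day requires cos h₀ = −tan ϕ tan δ ≤ −1, i.e. tan ϕ tan δ ≥ 1.
The boundary is |tan ϕ| · |tan δ| = 1, so |ϕ| = 90° − |δ| = 90° − 18.9° = 71.1° in the northern hemisphere.

|ϕ| = 71.1°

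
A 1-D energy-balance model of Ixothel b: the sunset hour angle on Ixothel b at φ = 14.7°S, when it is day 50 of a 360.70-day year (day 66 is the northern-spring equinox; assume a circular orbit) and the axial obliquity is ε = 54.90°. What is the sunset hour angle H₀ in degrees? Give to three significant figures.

Solar longitude: λ_s = 360° × (50 − 66)/360.70 = -15.969°, i.e. -15.969° + 360° = 344.031°.
sin δ = sin 54.90° × sin 344.031° = -0.22509, so δ = -13.008°.
cos H₀ = −tan φ · tan δ = −tan(-14.7°) × tan(-13.008°) = -0.0606, so H₀ = 1.6314 rad = 93.47°.

H₀ = 93.5°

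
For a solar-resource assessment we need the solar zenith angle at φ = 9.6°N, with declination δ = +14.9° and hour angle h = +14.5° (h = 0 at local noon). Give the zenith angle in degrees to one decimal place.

cos θ_z = sin φ sin δ + cos φ cos δ cos h = 0.042882 + 0.922493 = 0.965375.
θ_z = arccos(0.965375) = 15.1°.

θ_z = 15.1°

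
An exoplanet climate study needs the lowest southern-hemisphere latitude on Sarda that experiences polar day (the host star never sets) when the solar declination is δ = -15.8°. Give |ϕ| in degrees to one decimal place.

Polar day requires cos h₀ = −tan ϕ tan δ ≤ −1, i.e. tan ϕ tan δ ≥ 1.
The boundary is |tan ϕ| · |tan δ| = 1, so |ϕ| = 90° − |δ| = 90° − 15.8° = 74.2° in the southern hemisphere.

|ϕ| = 74.2°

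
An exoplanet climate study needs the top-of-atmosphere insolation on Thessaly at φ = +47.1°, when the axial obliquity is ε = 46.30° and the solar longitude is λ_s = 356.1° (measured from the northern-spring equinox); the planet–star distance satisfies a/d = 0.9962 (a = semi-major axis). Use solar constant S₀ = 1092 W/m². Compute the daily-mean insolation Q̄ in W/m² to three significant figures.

Q̄ ≈ 215 W/m²

Solar declination: sin δ = sin ε · sin λ_s = sin 46.30° × sin 356.1° = -0.04917, so δ = -2.819°.
cos H₀ = −tan(+47.1°) tan(-2.819°) = 0.0530, H₀ = 1.5178 rad.
Bracket: H₀ sin φ sin δ + cos φ cos δ sin H₀ = 1.5178×0.73254×-0.04917 + 0.68072×0.99879×0.99860 = -0.054670 + 0.678944 = 0.624274.
Inverse-square distance factor (a/d)² = 0.9962² = 0.992414.
Q̄ = (S₀/π) × 0.992414 × [bracket] = (1092/π) × 0.992414 × 0.624274 = 215.3 W/m².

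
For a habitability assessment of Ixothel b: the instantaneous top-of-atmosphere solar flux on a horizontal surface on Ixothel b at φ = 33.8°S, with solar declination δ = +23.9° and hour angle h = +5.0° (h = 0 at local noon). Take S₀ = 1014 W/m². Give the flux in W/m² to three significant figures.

cos θ_z = sin φ sin δ + cos φ cos δ cos h = -0.225378 + 0.756840 = 0.531462.
Flux = S₀ · cos θ_z = 1014 × 0.531462 = 538.9 W/m².

539 W/m²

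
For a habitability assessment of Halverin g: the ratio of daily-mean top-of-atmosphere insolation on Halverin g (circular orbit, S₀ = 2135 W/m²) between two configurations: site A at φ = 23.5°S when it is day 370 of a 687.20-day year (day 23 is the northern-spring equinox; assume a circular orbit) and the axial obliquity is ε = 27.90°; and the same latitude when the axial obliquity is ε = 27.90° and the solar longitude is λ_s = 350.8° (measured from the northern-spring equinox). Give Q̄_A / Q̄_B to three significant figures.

Q̄_A / Q̄_B ≈ 0.963

— Configuration A (φ=-23.5°):
Solar longitude: λ_s = 360° × (370 − 23)/687.20 = 181.781°.
sin δ = sin 27.90° × sin 181.781° = -0.01454, so δ = -0.833°.
cos H₀ = −tan(-23.5°) tan(-0.833°) = -0.0063, H₀ = 1.5771 rad.
Bracket: H₀ sin φ sin δ + cos φ cos δ sin H₀ = 1.5771×-0.39875×-0.01454 + 0.91706×0.99989×0.99998 = 0.009144 + 0.916941 = 0.926085.
Q̄ = (S₀/π) × [bracket] = (2135/π) × 0.926085 = 629.36 W/m².
— Configuration B (φ=-23.5°):
Solar declination: sin δ = sin ε · sin λ_s = sin 27.90° × sin 350.8° = -0.07481, so δ = -4.290°.
cos H₀ = −tan(-23.5°) tan(-4.290°) = -0.0326, H₀ = 1.6034 rad.
Bracket: H₀ sin φ sin δ + cos φ cos δ sin H₀ = 1.6034×-0.39875×-0.07481 + 0.91706×0.99720×0.99947 = 0.047830 + 0.914008 = 0.961838.
Q̄ = (S₀/π) × [bracket] = (2135/π) × 0.961838 = 653.66 W/m².
Ratio Q̄_A / Q̄_B = 629.36 / 653.66 = 0.9628.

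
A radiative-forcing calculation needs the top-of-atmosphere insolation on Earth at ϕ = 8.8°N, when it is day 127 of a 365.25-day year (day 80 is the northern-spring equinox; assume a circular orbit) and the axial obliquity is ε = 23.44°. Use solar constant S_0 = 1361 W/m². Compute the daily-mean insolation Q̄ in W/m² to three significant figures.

Q̄ ≈ 440 W/m²

Solar longitude: L_s = 360° × (127 − 80)/365.25 = 46.324°.
sin δ = sin 23.44° × sin 46.324° = 0.28771, so δ = +16.721°.
cos h₀ = −tan(+8.8°) tan(+16.721°) = -0.0465, h₀ = 1.6173 rad.
Bracket: h₀ sin ϕ sin δ + cos ϕ cos δ sin h₀ = 1.6173×0.15299×0.28771 + 0.98823×0.95772×0.99892 = 0.071188 + 0.945425 = 1.016613.
Q̄ = (S_0/π) × [bracket] = (1361/π) × 1.016613 = 440.4 W/m².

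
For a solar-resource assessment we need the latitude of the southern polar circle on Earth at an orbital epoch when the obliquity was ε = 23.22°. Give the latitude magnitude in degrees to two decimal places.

66.78°

The polar circle is the lowest latitude that experiences at least one full rotation of continuous darkness at the northern-summer solstice; it lies at |φ| = 90° − ε = 90° − 23.22° = 66.78°.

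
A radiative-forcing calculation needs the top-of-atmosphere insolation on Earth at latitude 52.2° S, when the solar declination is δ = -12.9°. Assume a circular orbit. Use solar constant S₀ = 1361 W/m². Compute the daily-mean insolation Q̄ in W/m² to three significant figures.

Q̄ ≈ 390 W/m²

cos H₀ = −tan(-52.2°) tan(-12.900°) = -0.2953, H₀ = 1.8705 rad.
Bracket: H₀ sin φ sin δ + cos φ cos δ sin H₀ = 1.8705×-0.79016×-0.22325 + 0.61291×0.97476×0.95542 = 0.329962 + 0.570806 = 0.900768.
Q̄ = (S₀/π) × [bracket] = (1361/π) × 0.900768 = 390.2 W/m².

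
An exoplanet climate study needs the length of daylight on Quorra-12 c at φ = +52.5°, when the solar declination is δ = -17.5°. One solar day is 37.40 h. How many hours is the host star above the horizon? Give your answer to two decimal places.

13.66 h

cos H₀ = −tan φ · tan δ = −tan(+52.5°) × tan(-17.500°) = 0.4109, so H₀ = 1.1473 rad = 65.74°.
Daylight = 2H₀/(2π) × 37.40 h = (1.1473/π) × 37.40 = 13.66 h.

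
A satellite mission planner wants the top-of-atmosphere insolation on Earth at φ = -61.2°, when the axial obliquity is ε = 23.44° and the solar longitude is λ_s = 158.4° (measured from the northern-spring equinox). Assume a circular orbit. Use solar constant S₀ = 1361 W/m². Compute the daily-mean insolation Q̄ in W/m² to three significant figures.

Q̄ ≈ 127 W/m²

Solar declination: sin δ = sin ε · sin λ_s = sin 23.44° × sin 158.4° = 0.14644, so δ = +8.420°.
cos H₀ = −tan(-61.2°) tan(+8.420°) = 0.2693, H₀ = 1.2982 rad.
Bracket: H₀ sin φ sin δ + cos φ cos δ sin H₀ = 1.2982×-0.87631×0.14644 + 0.48175×0.98922×0.96307 = -0.166594 + 0.458957 = 0.292363.
Q̄ = (S₀/π) × [bracket] = (1361/π) × 0.292363 = 126.7 W/m².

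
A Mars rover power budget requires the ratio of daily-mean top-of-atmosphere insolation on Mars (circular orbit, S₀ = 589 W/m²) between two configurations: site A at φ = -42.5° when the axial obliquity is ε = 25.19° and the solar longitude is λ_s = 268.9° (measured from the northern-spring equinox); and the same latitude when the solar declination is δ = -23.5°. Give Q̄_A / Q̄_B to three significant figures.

— Configuration A (φ=-42.5°):
Solar declination: sin δ = sin ε · sin λ_s = sin 25.19° × sin 268.9° = -0.42554, so δ = -25.185°.
cos H₀ = −tan(-42.5°) tan(-25.185°) = -0.4309, H₀ = 2.0163 rad.
Bracket: H₀ sin φ sin δ + cos φ cos δ sin H₀ = 2.0163×-0.67559×-0.42554 + 0.73728×0.90494×0.90240 = 0.579667 + 0.602076 = 1.181743.
Q̄ = (S₀/π) × [bracket] = (589/π) × 1.181743 = 221.56 W/m².
— Configuration B (φ=-42.5°):
cos H₀ = −tan(-42.5°) tan(-23.500°) = -0.3984, H₀ = 1.9806 rad.
Bracket: H₀ sin φ sin δ + cos φ cos δ sin H₀ = 1.9806×-0.67559×-0.39875 + 0.73728×0.91706×0.91720 = 0.533557 + 0.620146 = 1.153703.
Q̄ = (S₀/π) × [bracket] = (589/π) × 1.153703 = 216.30 W/m².
Ratio Q̄_A / Q̄_B = 221.56 / 216.30 = 1.024.

Q̄_A / Q̄_B ≈ 1.02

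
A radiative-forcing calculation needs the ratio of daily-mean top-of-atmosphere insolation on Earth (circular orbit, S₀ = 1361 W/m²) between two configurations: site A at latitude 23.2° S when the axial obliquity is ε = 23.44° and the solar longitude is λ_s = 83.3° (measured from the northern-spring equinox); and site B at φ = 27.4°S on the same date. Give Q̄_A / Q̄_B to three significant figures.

Q̄_A / Q̄_B ≈ 1.12

— Configuration A (φ=-23.2°):
Solar declination: sin δ = sin ε · sin λ_s = sin 23.44° × sin 83.3° = 0.39507, so δ = +23.270°.
cos H₀ = −tan(-23.2°) tan(+23.270°) = 0.1843, H₀ = 1.3854 rad.
Bracket: H₀ sin φ sin δ + cos φ cos δ sin H₀ = 1.3854×-0.39394×0.39507 + 0.91914×0.91865×0.98287 = -0.215615 + 0.829904 = 0.614289.
Q̄ = (S₀/π) × [bracket] = (1361/π) × 0.614289 = 266.12 W/m².
— Configuration B (φ=-27.4°):
cos H₀ = −tan(-27.4°) tan(+23.270°) = 0.2229, H₀ = 1.3460 rad.
Bracket: H₀ sin φ sin δ + cos φ cos δ sin H₀ = 1.3460×-0.46020×0.39507 + 0.88782×0.91865×0.97484 = -0.244718 + 0.795075 = 0.550357.
Q̄ = (S₀/π) × [bracket] = (1361/π) × 0.550357 = 238.43 W/m².
Ratio Q̄_A / Q̄_B = 266.12 / 238.43 = 1.116.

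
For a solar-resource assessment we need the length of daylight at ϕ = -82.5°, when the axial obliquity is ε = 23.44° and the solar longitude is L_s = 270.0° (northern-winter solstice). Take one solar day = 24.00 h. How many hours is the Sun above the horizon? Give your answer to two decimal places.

24.00 h

Solar declination: sin δ = sin ε · sin L_s = sin 23.44° × sin 270.0° = -0.39779, so δ = -23.440°.
Sunrise equation: cos h₀ = −tan ϕ · tan δ = -3.2933 ≤ −1, so the Sun never sets (polar day) and h₀ = π.
Daylight = 2h₀/(2π) × 24.00 h = (3.1416/π) × 24.00 = 24.00 h.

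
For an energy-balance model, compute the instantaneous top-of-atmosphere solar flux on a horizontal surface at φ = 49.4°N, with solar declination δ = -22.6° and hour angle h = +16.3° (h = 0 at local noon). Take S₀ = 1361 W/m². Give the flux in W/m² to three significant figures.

388 W/m²

cos θ_z = sin φ sin δ + cos φ cos δ cos h = -0.291784 + 0.576652 = 0.284868.
Flux = S₀ · cos θ_z = 1361 × 0.284868 = 387.7 W/m².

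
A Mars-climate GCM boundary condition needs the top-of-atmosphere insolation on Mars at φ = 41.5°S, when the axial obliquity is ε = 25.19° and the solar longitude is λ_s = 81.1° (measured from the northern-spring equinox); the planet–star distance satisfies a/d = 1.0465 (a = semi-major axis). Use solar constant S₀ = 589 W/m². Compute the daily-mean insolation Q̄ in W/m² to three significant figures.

Solar declination: sin δ = sin ε · sin λ_s = sin 25.19° × sin 81.1° = 0.42050, so δ = +24.866°.
cos H₀ = −tan(-41.5°) tan(+24.866°) = 0.4100, H₀ = 1.1483 rad.
Bracket: H₀ sin φ sin δ + cos φ cos δ sin H₀ = 1.1483×-0.66262×0.42050 + 0.74896×0.90729×0.91207 = -0.319953 + 0.619773 = 0.299820.
Inverse-square distance factor (a/d)² = 1.0465² = 1.095162.
Q̄ = (S₀/π) × 1.095162 × [bracket] = (589/π) × 1.095162 × 0.299820 = 61.56 W/m².

Q̄ ≈ 61.6 W/m²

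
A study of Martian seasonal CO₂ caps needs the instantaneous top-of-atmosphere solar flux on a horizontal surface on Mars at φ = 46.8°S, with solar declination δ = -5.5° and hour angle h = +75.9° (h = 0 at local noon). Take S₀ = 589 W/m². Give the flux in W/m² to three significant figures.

cos θ_z = sin φ sin δ + cos φ cos δ cos h = 0.069869 + 0.165998 = 0.235867.
Flux = S₀ · cos θ_z = 589 × 0.235867 = 138.9 W/m².

139 W/m²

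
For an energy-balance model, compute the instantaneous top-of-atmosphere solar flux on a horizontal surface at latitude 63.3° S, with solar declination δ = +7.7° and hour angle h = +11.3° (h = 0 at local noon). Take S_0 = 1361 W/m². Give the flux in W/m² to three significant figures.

cos θ_z = sin ϕ sin δ + cos ϕ cos δ cos h = -0.119699 + 0.436636 = 0.316937.
Flux = S_0 · cos θ_z = 1361 × 0.316937 = 431.4 W/m².

431 W/m²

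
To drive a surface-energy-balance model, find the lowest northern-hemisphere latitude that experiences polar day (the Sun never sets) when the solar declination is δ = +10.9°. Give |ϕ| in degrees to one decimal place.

Polar day requires cos h₀ = −tan ϕ tan δ ≤ −1, i.e. tan ϕ tan δ ≥ 1.
The boundary is |tan ϕ| · |tan δ| = 1, so |ϕ| = 90° − |δ| = 90° − 10.9° = 79.1° in the northern hemisphere.

|ϕ| = 79.1°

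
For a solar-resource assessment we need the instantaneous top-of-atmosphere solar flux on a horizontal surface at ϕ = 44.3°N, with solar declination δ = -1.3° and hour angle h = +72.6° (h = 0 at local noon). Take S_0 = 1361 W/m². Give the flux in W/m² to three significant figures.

270 W/m²

cos θ_z = sin ϕ sin δ + cos ϕ cos δ cos h = -0.015845 + 0.213966 = 0.198121.
Flux = S_0 · cos θ_z = 1361 × 0.198121 = 269.6 W/m².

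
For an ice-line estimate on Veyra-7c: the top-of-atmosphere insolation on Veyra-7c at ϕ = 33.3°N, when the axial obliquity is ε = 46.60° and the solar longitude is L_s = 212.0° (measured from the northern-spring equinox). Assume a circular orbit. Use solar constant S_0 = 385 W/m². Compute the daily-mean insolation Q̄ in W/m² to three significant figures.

Solar declination: sin δ = sin ε · sin L_s = sin 46.60° × sin 212.0° = -0.38503, so δ = -22.645°.
cos h₀ = −tan(+33.3°) tan(-22.645°) = 0.2740, h₀ = 1.2932 rad.
Bracket: h₀ sin ϕ sin δ + cos ϕ cos δ sin h₀ = 1.2932×0.54902×-0.38503 + 0.83581×0.92291×0.96172 = -0.273368 + 0.741849 = 0.468481.
Q̄ = (S_0/π) × [bracket] = (385/π) × 0.468481 = 57.41 W/m².

Q̄ ≈ 57.4 W/m²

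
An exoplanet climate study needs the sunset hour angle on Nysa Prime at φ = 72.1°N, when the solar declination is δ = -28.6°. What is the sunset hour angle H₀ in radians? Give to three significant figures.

cos H₀ = −tan φ · tan δ = 1.6880 ≥ 1, so the host star never rises (polar night) and H₀ = 0.

H₀ = 0.00 rad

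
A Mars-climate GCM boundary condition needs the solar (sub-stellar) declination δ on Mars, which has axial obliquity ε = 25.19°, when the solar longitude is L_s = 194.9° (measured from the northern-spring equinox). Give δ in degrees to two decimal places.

δ = -6.28°

sin δ = sin ε · sin L_s = sin 25.19° × sin 194.9° = -0.109441.
δ = arcsin(-0.109441) = -6.28°.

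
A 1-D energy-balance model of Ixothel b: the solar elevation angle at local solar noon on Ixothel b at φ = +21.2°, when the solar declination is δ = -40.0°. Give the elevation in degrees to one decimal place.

At local noon the hour angle is zero, so the zenith angle equals |φ − δ| = |+21.2° − (-40.000°)| = 61.200°.
Elevation = 90° − 61.200° = 28.8°.

28.8°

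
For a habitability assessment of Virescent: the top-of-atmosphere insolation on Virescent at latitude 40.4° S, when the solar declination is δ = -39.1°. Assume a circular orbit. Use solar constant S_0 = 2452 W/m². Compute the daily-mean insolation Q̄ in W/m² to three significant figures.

Q̄ ≈ 1.08e+03 W/m²

cos h₀ = −tan(-40.4°) tan(-39.100°) = -0.6916, h₀ = 2.3346 rad.
Bracket: h₀ sin ϕ sin δ + cos ϕ cos δ sin h₀ = 2.3346×-0.64812×-0.63068 + 0.76154×0.77605×0.72224 = 0.954283 + 0.426839 = 1.381122.
Q̄ = (S_0/π) × [bracket] = (2452/π) × 1.381122 = 1078 W/m².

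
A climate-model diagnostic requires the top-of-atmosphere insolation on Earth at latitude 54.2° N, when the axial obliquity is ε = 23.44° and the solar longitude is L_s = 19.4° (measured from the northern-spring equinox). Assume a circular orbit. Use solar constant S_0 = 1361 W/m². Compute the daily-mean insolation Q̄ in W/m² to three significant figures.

Solar declination: sin δ = sin ε · sin L_s = sin 23.44° × sin 19.4° = 0.13213, so δ = +7.593°.
cos h₀ = −tan(+54.2°) tan(+7.593°) = -0.1848, h₀ = 1.7567 rad.
Bracket: h₀ sin ϕ sin δ + cos ϕ cos δ sin h₀ = 1.7567×0.81106×0.13213 + 0.58496×0.99123×0.98277 = 0.188257 + 0.569839 = 0.758096.
Q̄ = (S_0/π) × [bracket] = (1361/π) × 0.758096 = 328.4 W/m².

Q̄ ≈ 328 W/m²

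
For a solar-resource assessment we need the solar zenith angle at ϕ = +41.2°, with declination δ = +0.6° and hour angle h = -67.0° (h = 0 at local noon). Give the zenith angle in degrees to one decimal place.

θ_z = 72.5°

cos θ_z = sin ϕ sin δ + cos ϕ cos δ cos h = 0.006898 + 0.293976 = 0.300874.
θ_z = arccos(0.300874) = 72.5°.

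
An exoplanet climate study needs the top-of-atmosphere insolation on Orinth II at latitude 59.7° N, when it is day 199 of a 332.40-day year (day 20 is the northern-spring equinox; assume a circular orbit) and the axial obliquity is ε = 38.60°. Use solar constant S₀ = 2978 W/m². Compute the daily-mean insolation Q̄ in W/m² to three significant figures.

Solar longitude: λ_s = 360° × (199 − 20)/332.40 = 193.863°.
sin δ = sin 38.60° × sin 193.863° = -0.14948, so δ = -8.597°.
cos H₀ = −tan(+59.7°) tan(-8.597°) = 0.2587, H₀ = 1.3091 rad.
Bracket: H₀ sin φ sin δ + cos φ cos δ sin H₀ = 1.3091×0.86340×-0.14948 + 0.50453×0.98876×0.96595 = -0.168954 + 0.481873 = 0.312919.
Q̄ = (S₀/π) × [bracket] = (2978/π) × 0.312919 = 296.6 W/m².

Q̄ ≈ 297 W/m²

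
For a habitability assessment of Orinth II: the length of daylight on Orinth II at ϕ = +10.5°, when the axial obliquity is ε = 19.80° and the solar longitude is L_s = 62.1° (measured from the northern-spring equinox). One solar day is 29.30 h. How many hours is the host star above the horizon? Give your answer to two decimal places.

Solar declination: sin δ = sin ε · sin L_s = sin 19.80° × sin 62.1° = 0.29936, so δ = +17.419°.
cos h₀ = −tan ϕ · tan δ = −tan(+10.5°) × tan(+17.419°) = -0.0582, so h₀ = 1.6290 rad = 93.33°.
Daylight = 2h₀/(2π) × 29.30 h = (1.6290/π) × 29.30 = 15.19 h.

15.19 h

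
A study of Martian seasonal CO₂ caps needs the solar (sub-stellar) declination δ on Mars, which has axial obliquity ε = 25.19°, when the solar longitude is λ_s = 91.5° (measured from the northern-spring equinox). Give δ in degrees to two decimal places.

δ = +25.18°

sin δ = sin ε · sin λ_s = sin 25.19° × sin 91.5° = 0.425476.
δ = arcsin(0.425476) = +25.18°.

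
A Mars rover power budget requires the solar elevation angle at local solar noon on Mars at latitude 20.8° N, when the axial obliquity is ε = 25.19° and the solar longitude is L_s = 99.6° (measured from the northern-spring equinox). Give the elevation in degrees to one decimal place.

Solar declination: sin δ = sin ε · sin L_s = sin 25.19° × sin 99.6° = 0.41966, so δ = +24.813°.
At local noon the hour angle is zero, so the zenith angle equals |ϕ − δ| = |+20.8° − (+24.813°)| = 4.013°.
Elevation = 90° − 4.013° = 86.0°.

86.0°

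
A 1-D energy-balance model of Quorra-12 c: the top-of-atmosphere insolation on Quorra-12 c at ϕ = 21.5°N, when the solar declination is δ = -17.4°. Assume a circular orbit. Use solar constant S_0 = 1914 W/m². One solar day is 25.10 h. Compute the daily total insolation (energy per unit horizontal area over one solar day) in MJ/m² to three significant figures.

cos h₀ = −tan(+21.5°) tan(-17.400°) = 0.1234, h₀ = 1.4470 rad.
Bracket: h₀ sin ϕ sin δ + cos ϕ cos δ sin h₀ = 1.4470×0.36650×-0.29904 + 0.93042×0.95424×0.99235 = -0.158589 + 0.881052 = 0.722463.
Q̄ = (S_0/π) × [bracket] = (1914/π) × 0.722463 = 440.16 W/m².
Daily total = Q̄ × 25.10 h × 3600 s/h = 440.16 × 25.10 × 3600 / 10⁶ = 39.77 MJ/m².

39.8 MJ/m²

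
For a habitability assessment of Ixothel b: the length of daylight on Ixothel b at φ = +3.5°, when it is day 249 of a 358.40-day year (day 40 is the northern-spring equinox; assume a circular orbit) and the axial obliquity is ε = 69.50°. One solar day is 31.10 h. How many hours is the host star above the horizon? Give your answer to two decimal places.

15.23 h

Solar longitude: λ_s = 360° × (249 − 40)/358.40 = 209.933°.
sin δ = sin 69.50° × sin 209.933° = -0.46739, so δ = -27.865°.
cos H₀ = −tan φ · tan δ = −tan(+3.5°) × tan(-27.865°) = 0.0323, so H₀ = 1.5385 rad = 88.15°.
Daylight = 2H₀/(2π) × 31.10 h = (1.5385/π) × 31.10 = 15.23 h.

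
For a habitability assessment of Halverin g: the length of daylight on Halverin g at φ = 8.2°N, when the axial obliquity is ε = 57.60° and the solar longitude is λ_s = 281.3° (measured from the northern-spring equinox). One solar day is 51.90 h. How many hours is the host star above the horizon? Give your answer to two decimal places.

Solar declination: sin δ = sin ε · sin λ_s = sin 57.60° × sin 281.3° = -0.82796, so δ = -55.890°.
cos H₀ = −tan φ · tan δ = −tan(+8.2°) × tan(-55.890°) = 0.2128, so H₀ = 1.3564 rad = 77.72°.
Daylight = 2H₀/(2π) × 51.90 h = (1.3564/π) × 51.90 = 22.41 h.

22.41 h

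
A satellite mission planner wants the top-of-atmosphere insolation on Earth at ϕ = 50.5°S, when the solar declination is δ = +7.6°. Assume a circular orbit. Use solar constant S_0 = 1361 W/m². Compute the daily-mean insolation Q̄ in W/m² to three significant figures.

cos h₀ = −tan(-50.5°) tan(+7.600°) = 0.1619, h₀ = 1.4082 rad.
Bracket: h₀ sin ϕ sin δ + cos ϕ cos δ sin h₀ = 1.4082×-0.77162×0.13226 + 0.63608×0.99122×0.98681 = -0.143713 + 0.622179 = 0.478466.
Q̄ = (S_0/π) × [bracket] = (1361/π) × 0.478466 = 207.3 W/m².

Q̄ ≈ 207 W/m²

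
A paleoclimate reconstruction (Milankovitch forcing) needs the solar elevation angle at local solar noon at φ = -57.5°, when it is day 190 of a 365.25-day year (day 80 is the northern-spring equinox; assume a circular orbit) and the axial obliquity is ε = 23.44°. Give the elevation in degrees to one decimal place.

10.3°

Solar longitude: λ_s = 360° × (190 − 80)/365.25 = 108.419°.
sin δ = sin 23.44° × sin 108.419° = 0.37741, so δ = +22.173°.
At local noon the hour angle is zero, so the zenith angle equals |φ − δ| = |-57.5° − (+22.173°)| = 79.673°.
Elevation = 90° − 79.673° = 10.3°.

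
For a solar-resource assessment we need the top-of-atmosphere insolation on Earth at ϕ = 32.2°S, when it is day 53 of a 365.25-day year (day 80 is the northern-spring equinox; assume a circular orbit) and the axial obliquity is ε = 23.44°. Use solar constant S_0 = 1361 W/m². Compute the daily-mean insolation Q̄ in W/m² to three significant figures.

Q̄ ≈ 428 W/m²

Solar longitude: L_s = 360° × (53 − 80)/365.25 = -26.612°, i.e. -26.612° + 360° = 333.388°.
sin δ = sin 23.44° × sin 333.388° = -0.17819, so δ = -10.264°.
cos h₀ = −tan(-32.2°) tan(-10.264°) = -0.1140, h₀ = 1.6851 rad.
Bracket: h₀ sin ϕ sin δ + cos ϕ cos δ sin h₀ = 1.6851×-0.53288×-0.17819 + 0.84619×0.98400×0.99348 = 0.160007 + 0.827222 = 0.987229.
Q̄ = (S_0/π) × [bracket] = (1361/π) × 0.987229 = 427.7 W/m².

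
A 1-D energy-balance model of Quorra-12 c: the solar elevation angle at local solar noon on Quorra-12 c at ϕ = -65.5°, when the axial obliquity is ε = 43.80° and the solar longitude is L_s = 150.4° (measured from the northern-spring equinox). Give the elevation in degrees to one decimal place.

4.5°

Solar declination: sin δ = sin ε · sin L_s = sin 43.80° × sin 150.4° = 0.34188, so δ = +19.991°.
At local noon the hour angle is zero, so the zenith angle equals |ϕ − δ| = |-65.5° − (+19.991°)| = 85.491°.
Elevation = 90° − 85.491° = 4.5°.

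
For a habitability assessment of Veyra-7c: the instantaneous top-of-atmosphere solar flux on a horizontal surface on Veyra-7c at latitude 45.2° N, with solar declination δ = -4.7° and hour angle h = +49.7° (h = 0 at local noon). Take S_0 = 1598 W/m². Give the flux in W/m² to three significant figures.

cos θ_z = sin ϕ sin δ + cos ϕ cos δ cos h = -0.058141 + 0.454218 = 0.396077.
Flux = S_0 · cos θ_z = 1598 × 0.396077 = 632.9 W/m².

633 W/m²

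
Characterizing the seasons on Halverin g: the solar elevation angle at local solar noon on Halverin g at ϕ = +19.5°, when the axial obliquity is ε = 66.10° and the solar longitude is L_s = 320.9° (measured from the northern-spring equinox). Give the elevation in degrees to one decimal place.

35.3°

Solar declination: sin δ = sin ε · sin L_s = sin 66.10° × sin 320.9° = -0.57660, so δ = -35.212°.
At local noon the hour angle is zero, so the zenith angle equals |ϕ − δ| = |+19.5° − (-35.212°)| = 54.712°.
Elevation = 90° − 54.712° = 35.3°.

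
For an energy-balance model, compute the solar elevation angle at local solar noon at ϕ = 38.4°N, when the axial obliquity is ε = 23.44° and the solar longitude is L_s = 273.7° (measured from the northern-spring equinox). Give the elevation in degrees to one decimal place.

Solar declination: sin δ = sin ε · sin L_s = sin 23.44° × sin 273.7° = -0.39696, so δ = -23.388°.
At local noon the hour angle is zero, so the zenith angle equals |ϕ − δ| = |+38.4° − (-23.388°)| = 61.788°.
Elevation = 90° − 61.788° = 28.2°.

28.2°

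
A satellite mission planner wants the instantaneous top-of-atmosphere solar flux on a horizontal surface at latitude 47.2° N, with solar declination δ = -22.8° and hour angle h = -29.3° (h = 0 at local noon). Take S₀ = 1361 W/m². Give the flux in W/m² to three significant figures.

356 W/m²

cos θ_z = sin φ sin δ + cos φ cos δ cos h = -0.284332 + 0.546222 = 0.261890.
Flux = S₀ · cos θ_z = 1361 × 0.261890 = 356.4 W/m².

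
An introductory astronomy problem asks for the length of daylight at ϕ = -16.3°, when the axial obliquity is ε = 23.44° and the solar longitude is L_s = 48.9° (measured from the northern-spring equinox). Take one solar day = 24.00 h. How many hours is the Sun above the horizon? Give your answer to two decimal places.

Solar declination: sin δ = sin ε · sin L_s = sin 23.44° × sin 48.9° = 0.29976, so δ = +17.443°.
cos h₀ = −tan ϕ · tan δ = −tan(-16.3°) × tan(+17.443°) = 0.0919, so h₀ = 1.4788 rad = 84.73°.
Daylight = 2h₀/(2π) × 24.00 h = (1.4788/π) × 24.00 = 11.30 h.

11.30 h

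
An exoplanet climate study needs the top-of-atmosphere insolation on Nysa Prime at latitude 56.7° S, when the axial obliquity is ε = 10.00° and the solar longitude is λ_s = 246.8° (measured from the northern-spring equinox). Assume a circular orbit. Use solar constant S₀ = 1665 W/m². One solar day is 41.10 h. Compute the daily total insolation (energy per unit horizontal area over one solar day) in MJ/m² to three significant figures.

60.2 MJ/m²

Solar declination: sin δ = sin ε · sin λ_s = sin 10.00° × sin 246.8° = -0.15961, so δ = -9.184°.
cos H₀ = −tan(-56.7°) tan(-9.184°) = -0.2461, H₀ = 1.8195 rad.
Bracket: H₀ sin φ sin δ + cos φ cos δ sin H₀ = 1.8195×-0.83581×-0.15961 + 0.54902×0.98718×0.96924 = 0.242728 + 0.525310 = 0.768038.
Q̄ = (S₀/π) × [bracket] = (1665/π) × 0.768038 = 407.05 W/m².
Daily total = Q̄ × 41.10 h × 3600 s/h = 407.05 × 41.10 × 3600 / 10⁶ = 60.23 MJ/m².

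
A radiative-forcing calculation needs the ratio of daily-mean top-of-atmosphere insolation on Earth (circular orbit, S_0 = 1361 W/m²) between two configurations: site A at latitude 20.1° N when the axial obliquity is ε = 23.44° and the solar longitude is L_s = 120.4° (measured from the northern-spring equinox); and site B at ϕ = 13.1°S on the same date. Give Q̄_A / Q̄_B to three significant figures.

Q̄_A / Q̄_B ≈ 1.35

— Configuration A (ϕ=+20.1°):
Solar declination: sin δ = sin ε · sin L_s = sin 23.44° × sin 120.4° = 0.34310, so δ = +20.066°.
cos h₀ = −tan(+20.1°) tan(+20.066°) = -0.1337, h₀ = 1.7049 rad.
Bracket: h₀ sin ϕ sin δ + cos ϕ cos δ sin h₀ = 1.7049×0.34366×0.34310 + 0.93909×0.93930×0.99103 = 0.201024 + 0.874175 = 1.075199.
Q̄ = (S_0/π) × [bracket] = (1361/π) × 1.075199 = 465.80 W/m².
— Configuration B (ϕ=-13.1°):
cos h₀ = −tan(-13.1°) tan(+20.066°) = 0.0850, h₀ = 1.4857 rad.
Bracket: h₀ sin ϕ sin δ + cos ϕ cos δ sin h₀ = 1.4857×-0.22665×0.34310 + 0.97398×0.93930×0.99638 = -0.115533 + 0.911548 = 0.796015.
Q̄ = (S_0/π) × [bracket] = (1361/π) × 0.796015 = 344.85 W/m².
Ratio Q̄_A / Q̄_B = 465.80 / 344.85 = 1.351.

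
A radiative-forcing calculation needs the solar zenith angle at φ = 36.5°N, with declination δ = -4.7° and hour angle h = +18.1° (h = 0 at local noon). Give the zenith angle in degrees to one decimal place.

θ_z = 44.5°

cos θ_z = sin φ sin δ + cos φ cos δ cos h = -0.048739 + 0.761509 = 0.712770.
θ_z = arccos(0.712770) = 44.5°.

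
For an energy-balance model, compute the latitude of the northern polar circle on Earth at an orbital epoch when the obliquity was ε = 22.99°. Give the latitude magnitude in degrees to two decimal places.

67.01°

The polar circle is the lowest latitude that experiences at least one full rotation of continuous daylight at the northern-summer solstice; it lies at |φ| = 90° − ε = 90° − 22.99° = 67.01°.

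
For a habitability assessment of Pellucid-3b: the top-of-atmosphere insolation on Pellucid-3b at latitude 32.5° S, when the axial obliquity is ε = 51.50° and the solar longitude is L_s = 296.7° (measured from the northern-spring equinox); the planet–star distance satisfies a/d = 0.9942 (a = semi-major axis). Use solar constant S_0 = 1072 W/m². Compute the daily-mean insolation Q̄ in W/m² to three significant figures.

Q̄ ≈ 443 W/m²

Solar declination: sin δ = sin ε · sin L_s = sin 51.50° × sin 296.7° = -0.69916, so δ = -44.360°.
cos h₀ = −tan(-32.5°) tan(-44.360°) = -0.6230, h₀ = 2.2434 rad.
Bracket: h₀ sin ϕ sin δ + cos ϕ cos δ sin h₀ = 2.2434×-0.53730×-0.69916 + 0.84339×0.71497×0.78223 = 0.842753 + 0.471684 = 1.314437.
Inverse-square distance factor (a/d)² = 0.9942² = 0.988434.
Q̄ = (S_0/π) × 0.988434 × [bracket] = (1072/π) × 0.988434 × 1.314437 = 443.3 W/m².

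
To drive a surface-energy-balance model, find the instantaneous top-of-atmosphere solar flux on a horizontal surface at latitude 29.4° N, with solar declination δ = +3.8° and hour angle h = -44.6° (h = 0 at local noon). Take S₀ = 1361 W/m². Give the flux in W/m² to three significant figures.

887 W/m²

cos θ_z = sin φ sin δ + cos φ cos δ cos h = 0.032534 + 0.618963 = 0.651497.
Flux = S₀ · cos θ_z = 1361 × 0.651497 = 886.7 W/m².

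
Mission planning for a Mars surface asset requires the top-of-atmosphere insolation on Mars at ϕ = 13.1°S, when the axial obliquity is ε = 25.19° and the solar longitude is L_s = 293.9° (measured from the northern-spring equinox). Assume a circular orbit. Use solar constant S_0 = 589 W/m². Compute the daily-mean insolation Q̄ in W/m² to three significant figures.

Solar declination: sin δ = sin ε · sin L_s = sin 25.19° × sin 293.9° = -0.38913, so δ = -22.900°.
cos h₀ = −tan(-13.1°) tan(-22.900°) = -0.0983, h₀ = 1.6693 rad.
Bracket: h₀ sin ϕ sin δ + cos ϕ cos δ sin h₀ = 1.6693×-0.22665×-0.38913 + 0.97398×0.92118×0.99516 = 0.147226 + 0.892868 = 1.040094.
Q̄ = (S_0/π) × [bracket] = (589/π) × 1.040094 = 195.0 W/m².

Q̄ ≈ 195 W/m²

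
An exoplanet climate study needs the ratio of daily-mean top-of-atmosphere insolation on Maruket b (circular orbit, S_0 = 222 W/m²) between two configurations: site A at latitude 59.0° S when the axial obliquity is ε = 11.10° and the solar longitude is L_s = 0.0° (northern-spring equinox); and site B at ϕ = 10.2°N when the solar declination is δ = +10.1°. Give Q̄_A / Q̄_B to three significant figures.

— Configuration A (ϕ=-59.0°):
Solar declination: sin δ = sin ε · sin L_s = sin 11.10° × sin 0.0° = 0.00000, so δ = +0.000°.
cos h₀ = −tan(-59.0°) tan(+0.000°) = 0.0000, h₀ = 1.5708 rad.
Bracket: h₀ sin ϕ sin δ + cos ϕ cos δ sin h₀ = 1.5708×-0.85717×0.00000 + 0.51504×1.00000×1.00000 = -0.000000 + 0.515040 = 0.515040.
Q̄ = (S_0/π) × [bracket] = (222/π) × 0.515040 = 36.395 W/m².
— Configuration B (ϕ=+10.2°):
cos h₀ = −tan(+10.2°) tan(+10.100°) = -0.0321, h₀ = 1.6029 rad.
Bracket: h₀ sin ϕ sin δ + cos ϕ cos δ sin h₀ = 1.6029×0.17708×0.17537 + 0.98420×0.98450×0.99949 = 0.049777 + 0.968451 = 1.018228.
Q̄ = (S_0/π) × [bracket] = (222/π) × 1.018228 = 71.953 W/m².
Ratio Q̄_A / Q̄_B = 36.395 / 71.953 = 0.5058.

Q̄_A / Q̄_B ≈ 0.506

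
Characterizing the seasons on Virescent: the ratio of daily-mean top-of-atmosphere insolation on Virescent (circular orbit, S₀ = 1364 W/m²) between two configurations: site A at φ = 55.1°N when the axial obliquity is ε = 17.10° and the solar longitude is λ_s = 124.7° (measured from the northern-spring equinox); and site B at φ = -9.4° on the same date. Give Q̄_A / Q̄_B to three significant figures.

Q̄_A / Q̄_B ≈ 1.01

— Configuration A (φ=+55.1°):
Solar declination: sin δ = sin ε · sin λ_s = sin 17.10° × sin 124.7° = 0.24174, so δ = +13.989°.
cos H₀ = −tan(+55.1°) tan(+13.989°) = -0.3571, H₀ = 1.9360 rad.
Bracket: H₀ sin φ sin δ + cos φ cos δ sin H₀ = 1.9360×0.82015×0.24174 + 0.57215×0.97034×0.93406 = 0.383837 + 0.518571 = 0.902408.
Q̄ = (S₀/π) × [bracket] = (1364/π) × 0.902408 = 391.80 W/m².
— Configuration B (φ=-9.4°):
cos H₀ = −tan(-9.4°) tan(+13.989°) = 0.0412, H₀ = 1.5295 rad.
Bracket: H₀ sin φ sin δ + cos φ cos δ sin H₀ = 1.5295×-0.16333×0.24174 + 0.98657×0.97034×0.99915 = -0.060390 + 0.956495 = 0.896105.
Q̄ = (S₀/π) × [bracket] = (1364/π) × 0.896105 = 389.07 W/m².
Ratio Q̄_A / Q̄_B = 391.80 / 389.07 = 1.007.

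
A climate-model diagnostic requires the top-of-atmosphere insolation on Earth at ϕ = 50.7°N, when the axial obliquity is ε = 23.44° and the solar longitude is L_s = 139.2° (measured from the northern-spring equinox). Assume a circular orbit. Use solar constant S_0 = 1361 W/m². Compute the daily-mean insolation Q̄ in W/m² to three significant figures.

Q̄ ≈ 416 W/m²

Solar declination: sin δ = sin ε · sin L_s = sin 23.44° × sin 139.2° = 0.25992, so δ = +15.066°.
cos h₀ = −tan(+50.7°) tan(+15.066°) = -0.3289, h₀ = 1.9059 rad.
Bracket: h₀ sin ϕ sin δ + cos ϕ cos δ sin h₀ = 1.9059×0.77384×0.25992 + 0.63338×0.96563×0.94438 = 0.383346 + 0.577593 = 0.960939.
Q̄ = (S_0/π) × [bracket] = (1361/π) × 0.960939 = 416.3 W/m².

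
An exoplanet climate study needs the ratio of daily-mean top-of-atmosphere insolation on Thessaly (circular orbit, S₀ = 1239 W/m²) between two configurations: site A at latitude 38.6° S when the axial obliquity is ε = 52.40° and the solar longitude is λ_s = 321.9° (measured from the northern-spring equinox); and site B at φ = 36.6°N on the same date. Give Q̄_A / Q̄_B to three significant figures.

— Configuration A (φ=-38.6°):
Solar declination: sin δ = sin ε · sin λ_s = sin 52.40° × sin 321.9° = -0.48887, so δ = -29.266°.
cos H₀ = −tan(-38.6°) tan(-29.266°) = -0.4474, H₀ = 2.0346 rad.
Bracket: H₀ sin φ sin δ + cos φ cos δ sin H₀ = 2.0346×-0.62388×-0.48887 + 0.78152×0.87236×0.89435 = 0.620545 + 0.609738 = 1.230283.
Q̄ = (S₀/π) × [bracket] = (1239/π) × 1.230283 = 485.21 W/m².
— Configuration B (φ=+36.6°):
cos H₀ = −tan(+36.6°) tan(-29.266°) = 0.4162, H₀ = 1.1415 rad.
Bracket: H₀ sin φ sin δ + cos φ cos δ sin H₀ = 1.1415×0.59622×-0.48887 + 0.80282×0.87236×0.90928 = -0.332718 + 0.636812 = 0.304094.
Q̄ = (S₀/π) × [bracket] = (1239/π) × 0.304094 = 119.93 W/m².
Ratio Q̄_A / Q̄_B = 485.21 / 119.93 = 4.046.

Q̄_A / Q̄_B ≈ 4.05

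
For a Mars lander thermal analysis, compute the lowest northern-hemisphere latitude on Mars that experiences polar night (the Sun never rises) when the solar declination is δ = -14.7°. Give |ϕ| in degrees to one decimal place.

|ϕ| = 75.3°

Polar night requires cos h₀ = −tan ϕ tan δ ≥ 1, i.e. tan ϕ tan δ ≤ −1.
The boundary is |tan ϕ| · |tan δ| = 1, so |ϕ| = 90° − |δ| = 90° − 14.7° = 75.3° in the northern hemisphere.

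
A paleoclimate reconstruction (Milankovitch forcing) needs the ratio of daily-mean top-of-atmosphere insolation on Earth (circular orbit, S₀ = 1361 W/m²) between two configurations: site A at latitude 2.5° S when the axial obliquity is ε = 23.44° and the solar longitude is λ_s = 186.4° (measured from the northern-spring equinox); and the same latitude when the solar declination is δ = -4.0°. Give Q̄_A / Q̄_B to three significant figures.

— Configuration A (φ=-2.5°):
Solar declination: sin δ = sin ε · sin λ_s = sin 23.44° × sin 186.4° = -0.04434, so δ = -2.541°.
cos H₀ = −tan(-2.5°) tan(-2.541°) = -0.0019, H₀ = 1.5727 rad.
Bracket: H₀ sin φ sin δ + cos φ cos δ sin H₀ = 1.5727×-0.04362×-0.04434 + 0.99905×0.99902×1.00000 = 0.003042 + 0.998071 = 1.001113.
Q̄ = (S₀/π) × [bracket] = (1361/π) × 1.001113 = 433.70 W/m².
— Configuration B (φ=-2.5°):
cos H₀ = −tan(-2.5°) tan(-4.000°) = -0.0031, H₀ = 1.5738 rad.
Bracket: H₀ sin φ sin δ + cos φ cos δ sin H₀ = 1.5738×-0.04362×-0.06976 + 0.99905×0.99756×1.00000 = 0.004789 + 0.996612 = 1.001401.
Q̄ = (S₀/π) × [bracket] = (1361/π) × 1.001401 = 433.83 W/m².
Ratio Q̄_A / Q̄_B = 433.70 / 433.83 = 0.9997.

Q̄_A / Q̄_B ≈ 1.00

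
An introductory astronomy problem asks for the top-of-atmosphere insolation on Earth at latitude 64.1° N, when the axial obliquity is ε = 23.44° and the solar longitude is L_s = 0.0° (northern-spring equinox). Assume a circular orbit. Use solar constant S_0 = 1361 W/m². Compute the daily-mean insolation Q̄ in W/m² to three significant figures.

Q̄ ≈ 189 W/m²

Solar declination: sin δ = sin ε · sin L_s = sin 23.44° × sin 0.0° = 0.00000, so δ = +0.000°.
cos h₀ = −tan(+64.1°) tan(+0.000°) = -0.0000, h₀ = 1.5708 rad.
Bracket: h₀ sin ϕ sin δ + cos ϕ cos δ sin h₀ = 1.5708×0.89956×0.00000 + 0.43680×1.00000×1.00000 = 0.000000 + 0.436800 = 0.436800.
Q̄ = (S_0/π) × [bracket] = (1361/π) × 0.436800 = 189.2 W/m².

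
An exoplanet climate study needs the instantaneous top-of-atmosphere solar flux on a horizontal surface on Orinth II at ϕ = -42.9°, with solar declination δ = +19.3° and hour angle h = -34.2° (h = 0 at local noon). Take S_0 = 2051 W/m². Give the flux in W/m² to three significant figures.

711 W/m²

cos θ_z = sin ϕ sin δ + cos ϕ cos δ cos h = -0.224988 + 0.571823 = 0.346835.
Flux = S_0 · cos θ_z = 2051 × 0.346835 = 711.4 W/m².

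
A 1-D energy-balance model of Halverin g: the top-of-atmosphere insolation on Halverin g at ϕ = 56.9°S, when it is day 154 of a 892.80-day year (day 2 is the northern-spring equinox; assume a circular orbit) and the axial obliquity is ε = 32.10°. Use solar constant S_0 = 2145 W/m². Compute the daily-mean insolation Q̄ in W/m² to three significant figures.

Solar longitude: L_s = 360° × (154 − 2)/892.80 = 61.290°.
sin δ = sin 32.10° × sin 61.290° = 0.46607, so δ = +27.780°.
cos h₀ = −tan(-56.9°) tan(+27.780°) = 0.8081, h₀ = 0.6299 rad.
Bracket: h₀ sin ϕ sin δ + cos ϕ cos δ sin h₀ = 0.6299×-0.83772×0.46607 + 0.54610×0.88475×0.58906 = -0.245936 + 0.284611 = 0.038675.
Q̄ = (S_0/π) × [bracket] = (2145/π) × 0.038675 = 26.41 W/m².

Q̄ ≈ 26.4 W/m²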